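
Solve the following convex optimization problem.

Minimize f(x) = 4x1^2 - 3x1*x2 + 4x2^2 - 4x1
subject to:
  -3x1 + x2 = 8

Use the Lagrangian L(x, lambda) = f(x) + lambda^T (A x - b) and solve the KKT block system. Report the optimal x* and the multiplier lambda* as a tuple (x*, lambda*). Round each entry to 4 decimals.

Form the Lagrangian:
  L(x, lambda) = (1/2) x^T Q x + c^T x + lambda^T (A x - b)
Stationarity (grad_x L = 0): Q x + c + A^T lambda = 0.
Primal feasibility: A x = b.

This gives the KKT block system:
  [ Q   A^T ] [ x     ]   [-c ]
  [ A    0  ] [ lambda ] = [ b ]

Solving the linear system:
  x*      = (-2.6452, 0.0645)
  lambda* = (-8.4516)
  f(x*)   = 39.0968

x* = (-2.6452, 0.0645), lambda* = (-8.4516)


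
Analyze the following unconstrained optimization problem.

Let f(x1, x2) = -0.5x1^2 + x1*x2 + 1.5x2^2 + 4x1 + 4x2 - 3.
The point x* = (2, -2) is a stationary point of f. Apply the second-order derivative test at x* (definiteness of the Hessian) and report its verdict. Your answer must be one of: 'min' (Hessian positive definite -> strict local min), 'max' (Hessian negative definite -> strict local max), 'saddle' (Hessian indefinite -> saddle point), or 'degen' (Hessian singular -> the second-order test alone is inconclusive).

Compute the Hessian H = grad^2 f:
  H = [[-1, 1], [1, 3]]
Verify stationarity: grad f(x*) = H x* + g = (0, 0).
Eigenvalues of H: -1.2361, 3.2361.
Eigenvalues have mixed signs, so H is indefinite -> x* is a saddle point.

saddle


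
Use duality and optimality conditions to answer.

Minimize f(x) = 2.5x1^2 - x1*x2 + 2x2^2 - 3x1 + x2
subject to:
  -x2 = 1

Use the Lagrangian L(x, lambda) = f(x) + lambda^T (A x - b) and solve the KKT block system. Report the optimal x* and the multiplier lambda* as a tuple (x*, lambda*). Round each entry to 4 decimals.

Form the Lagrangian:
  L(x, lambda) = (1/2) x^T Q x + c^T x + lambda^T (A x - b)
Stationarity (grad_x L = 0): Q x + c + A^T lambda = 0.
Primal feasibility: A x = b.

This gives the KKT block system:
  [ Q   A^T ] [ x     ]   [-c ]
  [ A    0  ] [ lambda ] = [ b ]

Solving the linear system:
  x*      = (0.4, -1)
  lambda* = (-3.4)
  f(x*)   = 0.6

x* = (0.4, -1), lambda* = (-3.4)


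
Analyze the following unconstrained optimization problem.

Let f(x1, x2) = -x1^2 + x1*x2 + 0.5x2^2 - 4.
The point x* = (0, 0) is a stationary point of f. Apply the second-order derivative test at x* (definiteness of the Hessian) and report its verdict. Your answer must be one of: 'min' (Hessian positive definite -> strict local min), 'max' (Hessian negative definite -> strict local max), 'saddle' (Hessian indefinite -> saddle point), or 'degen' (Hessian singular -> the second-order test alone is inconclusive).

Compute the Hessian H = grad^2 f:
  H = [[-2, 1], [1, 1]]
Verify stationarity: grad f(x*) = H x* + g = (0, 0).
Eigenvalues of H: -2.3028, 1.3028.
Eigenvalues have mixed signs, so H is indefinite -> x* is a saddle point.

saddle


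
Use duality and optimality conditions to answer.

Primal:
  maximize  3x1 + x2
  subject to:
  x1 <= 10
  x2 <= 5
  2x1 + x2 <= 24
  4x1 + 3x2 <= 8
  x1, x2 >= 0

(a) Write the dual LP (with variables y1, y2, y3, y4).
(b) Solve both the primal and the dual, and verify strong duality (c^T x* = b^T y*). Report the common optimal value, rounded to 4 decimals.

The standard primal-dual pair for 'max c^T x s.t. A x <= b, x >= 0' is:
  Dual:  min b^T y  s.t.  A^T y >= c,  y >= 0.

So the dual LP is:
  minimize  10y1 + 5y2 + 24y3 + 8y4
  subject to:
    y1 + 2y3 + 4y4 >= 3
    y2 + y3 + 3y4 >= 1
    y1, y2, y3, y4 >= 0

Solving the primal: x* = (2, 0).
  primal value c^T x* = 6.
Solving the dual: y* = (0, 0, 0, 0.75).
  dual value b^T y* = 6.
Strong duality: c^T x* = b^T y*. Confirmed.

6


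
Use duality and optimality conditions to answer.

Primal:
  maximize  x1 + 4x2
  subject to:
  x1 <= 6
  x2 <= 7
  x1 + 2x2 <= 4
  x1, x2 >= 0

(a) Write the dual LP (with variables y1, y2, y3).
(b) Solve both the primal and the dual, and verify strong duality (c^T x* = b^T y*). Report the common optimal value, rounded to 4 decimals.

The standard primal-dual pair for 'max c^T x s.t. A x <= b, x >= 0' is:
  Dual:  min b^T y  s.t.  A^T y >= c,  y >= 0.

So the dual LP is:
  minimize  6y1 + 7y2 + 4y3
  subject to:
    y1 + y3 >= 1
    y2 + 2y3 >= 4
    y1, y2, y3 >= 0

Solving the primal: x* = (0, 2).
  primal value c^T x* = 8.
Solving the dual: y* = (0, 0, 2).
  dual value b^T y* = 8.
Strong duality: c^T x* = b^T y*. Confirmed.

8


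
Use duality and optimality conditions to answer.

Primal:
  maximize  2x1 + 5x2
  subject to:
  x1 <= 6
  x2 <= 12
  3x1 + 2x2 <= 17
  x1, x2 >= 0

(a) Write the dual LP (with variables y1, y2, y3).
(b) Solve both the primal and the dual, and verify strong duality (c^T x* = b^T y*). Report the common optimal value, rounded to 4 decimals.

The standard primal-dual pair for 'max c^T x s.t. A x <= b, x >= 0' is:
  Dual:  min b^T y  s.t.  A^T y >= c,  y >= 0.

So the dual LP is:
  minimize  6y1 + 12y2 + 17y3
  subject to:
    y1 + 3y3 >= 2
    y2 + 2y3 >= 5
    y1, y2, y3 >= 0

Solving the primal: x* = (0, 8.5).
  primal value c^T x* = 42.5.
Solving the dual: y* = (0, 0, 2.5).
  dual value b^T y* = 42.5.
Strong duality: c^T x* = b^T y*. Confirmed.

42.5


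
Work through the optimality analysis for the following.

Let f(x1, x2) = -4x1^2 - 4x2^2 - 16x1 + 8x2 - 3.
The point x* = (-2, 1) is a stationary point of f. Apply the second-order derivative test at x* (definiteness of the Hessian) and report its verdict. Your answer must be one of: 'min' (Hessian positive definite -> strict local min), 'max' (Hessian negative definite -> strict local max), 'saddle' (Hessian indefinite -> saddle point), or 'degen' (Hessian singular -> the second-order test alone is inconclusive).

Compute the Hessian H = grad^2 f:
  H = [[-8, 0], [0, -8]]
Verify stationarity: grad f(x*) = H x* + g = (0, 0).
Eigenvalues of H: -8, -8.
Both eigenvalues < 0, so H is negative definite -> x* is a strict local max.

max


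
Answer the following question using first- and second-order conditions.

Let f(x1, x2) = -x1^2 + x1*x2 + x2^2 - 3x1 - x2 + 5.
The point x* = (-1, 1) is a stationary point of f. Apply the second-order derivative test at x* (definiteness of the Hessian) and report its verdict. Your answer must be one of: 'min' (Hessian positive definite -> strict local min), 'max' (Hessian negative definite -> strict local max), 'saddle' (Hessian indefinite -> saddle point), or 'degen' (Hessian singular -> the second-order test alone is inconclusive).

Compute the Hessian H = grad^2 f:
  H = [[-2, 1], [1, 2]]
Verify stationarity: grad f(x*) = H x* + g = (0, 0).
Eigenvalues of H: -2.2361, 2.2361.
Eigenvalues have mixed signs, so H is indefinite -> x* is a saddle point.

saddle


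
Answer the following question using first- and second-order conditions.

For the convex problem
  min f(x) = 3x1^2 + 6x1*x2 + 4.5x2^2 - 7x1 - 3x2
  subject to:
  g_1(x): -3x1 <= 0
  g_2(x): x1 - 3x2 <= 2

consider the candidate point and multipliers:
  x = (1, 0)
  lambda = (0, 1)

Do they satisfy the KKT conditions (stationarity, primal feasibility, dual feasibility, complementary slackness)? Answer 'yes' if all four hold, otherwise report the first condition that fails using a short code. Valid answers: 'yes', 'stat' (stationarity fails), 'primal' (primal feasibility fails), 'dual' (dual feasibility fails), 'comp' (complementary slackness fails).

Gradient of f: grad f(x) = Q x + c = (-1, 3)
Constraint values g_i(x) = a_i^T x - b_i:
  g_1((1, 0)) = -3
  g_2((1, 0)) = -1
Stationarity residual: grad f(x) + sum_i lambda_i a_i = (0, 0)
  -> stationarity OK
Primal feasibility (all g_i <= 0): OK
Dual feasibility (all lambda_i >= 0): OK
Complementary slackness (lambda_i * g_i(x) = 0 for all i): FAILS

Verdict: the first failing condition is complementary_slackness -> comp.

comp


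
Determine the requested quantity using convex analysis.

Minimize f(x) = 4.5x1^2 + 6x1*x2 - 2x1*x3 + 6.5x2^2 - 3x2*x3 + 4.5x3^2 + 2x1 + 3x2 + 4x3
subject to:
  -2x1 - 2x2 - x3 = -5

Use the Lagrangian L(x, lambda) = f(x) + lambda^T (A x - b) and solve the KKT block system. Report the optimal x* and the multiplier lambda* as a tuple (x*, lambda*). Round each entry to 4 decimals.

Form the Lagrangian:
  L(x, lambda) = (1/2) x^T Q x + c^T x + lambda^T (A x - b)
Stationarity (grad_x L = 0): Q x + c + A^T lambda = 0.
Primal feasibility: A x = b.

This gives the KKT block system:
  [ Q   A^T ] [ x     ]   [-c ]
  [ A    0  ] [ lambda ] = [ b ]

Solving the linear system:
  x*      = (1.4102, 0.6011, 0.9773)
  lambda* = (8.172)
  f(x*)   = 24.6966

x* = (1.4102, 0.6011, 0.9773), lambda* = (8.172)


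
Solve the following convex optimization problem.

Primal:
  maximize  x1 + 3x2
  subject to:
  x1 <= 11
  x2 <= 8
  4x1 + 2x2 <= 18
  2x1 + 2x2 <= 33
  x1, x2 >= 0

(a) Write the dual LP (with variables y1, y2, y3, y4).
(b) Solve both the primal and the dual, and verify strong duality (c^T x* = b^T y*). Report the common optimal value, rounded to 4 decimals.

The standard primal-dual pair for 'max c^T x s.t. A x <= b, x >= 0' is:
  Dual:  min b^T y  s.t.  A^T y >= c,  y >= 0.

So the dual LP is:
  minimize  11y1 + 8y2 + 18y3 + 33y4
  subject to:
    y1 + 4y3 + 2y4 >= 1
    y2 + 2y3 + 2y4 >= 3
    y1, y2, y3, y4 >= 0

Solving the primal: x* = (0.5, 8).
  primal value c^T x* = 24.5.
Solving the dual: y* = (0, 2.5, 0.25, 0).
  dual value b^T y* = 24.5.
Strong duality: c^T x* = b^T y*. Confirmed.

24.5


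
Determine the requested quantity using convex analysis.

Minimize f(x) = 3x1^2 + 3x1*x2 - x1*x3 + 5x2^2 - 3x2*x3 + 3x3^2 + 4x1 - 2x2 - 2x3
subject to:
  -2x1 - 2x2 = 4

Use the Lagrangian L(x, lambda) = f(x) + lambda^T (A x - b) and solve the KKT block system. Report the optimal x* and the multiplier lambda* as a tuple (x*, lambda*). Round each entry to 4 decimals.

Form the Lagrangian:
  L(x, lambda) = (1/2) x^T Q x + c^T x + lambda^T (A x - b)
Stationarity (grad_x L = 0): Q x + c + A^T lambda = 0.
Primal feasibility: A x = b.

This gives the KKT block system:
  [ Q   A^T ] [ x     ]   [-c ]
  [ A    0  ] [ lambda ] = [ b ]

Solving the linear system:
  x*      = (-2, 0, 0)
  lambda* = (-4)
  f(x*)   = 4

x* = (-2, 0, 0), lambda* = (-4)


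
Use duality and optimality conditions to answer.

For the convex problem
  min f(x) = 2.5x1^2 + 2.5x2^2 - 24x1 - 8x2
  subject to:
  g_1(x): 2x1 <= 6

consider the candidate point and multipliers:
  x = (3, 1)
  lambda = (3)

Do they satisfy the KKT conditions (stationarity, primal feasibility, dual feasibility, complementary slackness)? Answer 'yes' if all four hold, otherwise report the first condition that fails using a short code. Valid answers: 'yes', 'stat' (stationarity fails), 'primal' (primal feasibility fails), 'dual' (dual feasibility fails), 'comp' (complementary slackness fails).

Gradient of f: grad f(x) = Q x + c = (-9, -3)
Constraint values g_i(x) = a_i^T x - b_i:
  g_1((3, 1)) = 0
Stationarity residual: grad f(x) + sum_i lambda_i a_i = (-3, -3)
  -> stationarity FAILS
Primal feasibility (all g_i <= 0): OK
Dual feasibility (all lambda_i >= 0): OK
Complementary slackness (lambda_i * g_i(x) = 0 for all i): OK

Verdict: the first failing condition is stationarity -> stat.

stat


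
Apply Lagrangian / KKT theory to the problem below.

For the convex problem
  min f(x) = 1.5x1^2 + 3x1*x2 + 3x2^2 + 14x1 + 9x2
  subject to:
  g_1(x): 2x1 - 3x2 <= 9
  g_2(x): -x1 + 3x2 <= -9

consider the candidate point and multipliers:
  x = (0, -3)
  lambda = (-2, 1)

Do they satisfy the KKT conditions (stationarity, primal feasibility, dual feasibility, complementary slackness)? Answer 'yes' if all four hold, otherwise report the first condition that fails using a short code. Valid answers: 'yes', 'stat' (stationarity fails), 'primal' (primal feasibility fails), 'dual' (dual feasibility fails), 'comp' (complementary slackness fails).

Gradient of f: grad f(x) = Q x + c = (5, -9)
Constraint values g_i(x) = a_i^T x - b_i:
  g_1((0, -3)) = 0
  g_2((0, -3)) = 0
Stationarity residual: grad f(x) + sum_i lambda_i a_i = (0, 0)
  -> stationarity OK
Primal feasibility (all g_i <= 0): OK
Dual feasibility (all lambda_i >= 0): FAILS
Complementary slackness (lambda_i * g_i(x) = 0 for all i): OK

Verdict: the first failing condition is dual_feasibility -> dual.

dual


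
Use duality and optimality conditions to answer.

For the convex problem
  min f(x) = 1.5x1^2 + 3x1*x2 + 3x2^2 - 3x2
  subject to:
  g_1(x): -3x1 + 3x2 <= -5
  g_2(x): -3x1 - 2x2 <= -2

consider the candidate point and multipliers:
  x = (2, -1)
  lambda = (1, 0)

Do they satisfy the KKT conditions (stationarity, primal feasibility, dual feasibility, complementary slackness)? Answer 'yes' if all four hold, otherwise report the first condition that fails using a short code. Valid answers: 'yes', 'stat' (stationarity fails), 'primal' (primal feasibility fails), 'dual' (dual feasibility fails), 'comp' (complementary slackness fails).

Gradient of f: grad f(x) = Q x + c = (3, -3)
Constraint values g_i(x) = a_i^T x - b_i:
  g_1((2, -1)) = -4
  g_2((2, -1)) = -2
Stationarity residual: grad f(x) + sum_i lambda_i a_i = (0, 0)
  -> stationarity OK
Primal feasibility (all g_i <= 0): OK
Dual feasibility (all lambda_i >= 0): OK
Complementary slackness (lambda_i * g_i(x) = 0 for all i): FAILS

Verdict: the first failing condition is complementary_slackness -> comp.

comp


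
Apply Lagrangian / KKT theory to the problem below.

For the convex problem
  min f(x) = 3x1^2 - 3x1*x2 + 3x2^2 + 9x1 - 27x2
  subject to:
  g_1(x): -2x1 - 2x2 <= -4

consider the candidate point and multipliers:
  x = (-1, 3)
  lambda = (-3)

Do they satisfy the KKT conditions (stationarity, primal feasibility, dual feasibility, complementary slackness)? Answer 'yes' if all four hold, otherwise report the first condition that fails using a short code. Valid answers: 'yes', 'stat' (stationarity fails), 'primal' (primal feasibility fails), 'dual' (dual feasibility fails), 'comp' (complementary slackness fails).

Gradient of f: grad f(x) = Q x + c = (-6, -6)
Constraint values g_i(x) = a_i^T x - b_i:
  g_1((-1, 3)) = 0
Stationarity residual: grad f(x) + sum_i lambda_i a_i = (0, 0)
  -> stationarity OK
Primal feasibility (all g_i <= 0): OK
Dual feasibility (all lambda_i >= 0): FAILS
Complementary slackness (lambda_i * g_i(x) = 0 for all i): OK

Verdict: the first failing condition is dual_feasibility -> dual.

dual


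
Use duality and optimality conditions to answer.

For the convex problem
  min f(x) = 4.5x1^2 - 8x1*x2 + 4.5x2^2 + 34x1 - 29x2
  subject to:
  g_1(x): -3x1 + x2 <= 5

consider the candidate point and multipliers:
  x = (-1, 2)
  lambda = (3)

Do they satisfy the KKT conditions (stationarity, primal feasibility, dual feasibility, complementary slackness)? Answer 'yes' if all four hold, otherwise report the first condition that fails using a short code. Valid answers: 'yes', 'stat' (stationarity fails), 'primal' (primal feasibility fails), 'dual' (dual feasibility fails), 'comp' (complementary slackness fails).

Gradient of f: grad f(x) = Q x + c = (9, -3)
Constraint values g_i(x) = a_i^T x - b_i:
  g_1((-1, 2)) = 0
Stationarity residual: grad f(x) + sum_i lambda_i a_i = (0, 0)
  -> stationarity OK
Primal feasibility (all g_i <= 0): OK
Dual feasibility (all lambda_i >= 0): OK
Complementary slackness (lambda_i * g_i(x) = 0 for all i): OK

Verdict: yes, KKT holds.

yes


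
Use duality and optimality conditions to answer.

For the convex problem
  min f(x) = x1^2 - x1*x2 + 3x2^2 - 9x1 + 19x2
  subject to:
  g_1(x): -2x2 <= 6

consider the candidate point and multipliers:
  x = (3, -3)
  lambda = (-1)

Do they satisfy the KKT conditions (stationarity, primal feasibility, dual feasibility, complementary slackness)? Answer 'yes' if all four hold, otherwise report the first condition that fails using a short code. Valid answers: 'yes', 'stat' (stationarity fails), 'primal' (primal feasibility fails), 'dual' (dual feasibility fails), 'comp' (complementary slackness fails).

Gradient of f: grad f(x) = Q x + c = (0, -2)
Constraint values g_i(x) = a_i^T x - b_i:
  g_1((3, -3)) = 0
Stationarity residual: grad f(x) + sum_i lambda_i a_i = (0, 0)
  -> stationarity OK
Primal feasibility (all g_i <= 0): OK
Dual feasibility (all lambda_i >= 0): FAILS
Complementary slackness (lambda_i * g_i(x) = 0 for all i): OK

Verdict: the first failing condition is dual_feasibility -> dual.

dual


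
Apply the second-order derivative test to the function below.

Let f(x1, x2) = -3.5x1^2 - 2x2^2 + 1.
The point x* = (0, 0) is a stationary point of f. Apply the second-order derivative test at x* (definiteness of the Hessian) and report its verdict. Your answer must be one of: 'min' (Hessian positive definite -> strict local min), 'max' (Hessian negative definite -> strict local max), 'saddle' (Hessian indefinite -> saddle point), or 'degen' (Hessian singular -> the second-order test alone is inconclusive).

Compute the Hessian H = grad^2 f:
  H = [[-7, 0], [0, -4]]
Verify stationarity: grad f(x*) = H x* + g = (0, 0).
Eigenvalues of H: -7, -4.
Both eigenvalues < 0, so H is negative definite -> x* is a strict local max.

max


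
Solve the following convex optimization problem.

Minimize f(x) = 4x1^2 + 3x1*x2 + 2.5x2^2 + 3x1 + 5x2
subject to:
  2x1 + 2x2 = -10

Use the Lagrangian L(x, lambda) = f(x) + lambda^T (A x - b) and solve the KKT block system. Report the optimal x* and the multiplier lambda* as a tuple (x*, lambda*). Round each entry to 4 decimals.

Form the Lagrangian:
  L(x, lambda) = (1/2) x^T Q x + c^T x + lambda^T (A x - b)
Stationarity (grad_x L = 0): Q x + c + A^T lambda = 0.
Primal feasibility: A x = b.

This gives the KKT block system:
  [ Q   A^T ] [ x     ]   [-c ]
  [ A    0  ] [ lambda ] = [ b ]

Solving the linear system:
  x*      = (-1.1429, -3.8571)
  lambda* = (8.8571)
  f(x*)   = 32.9286

x* = (-1.1429, -3.8571), lambda* = (8.8571)


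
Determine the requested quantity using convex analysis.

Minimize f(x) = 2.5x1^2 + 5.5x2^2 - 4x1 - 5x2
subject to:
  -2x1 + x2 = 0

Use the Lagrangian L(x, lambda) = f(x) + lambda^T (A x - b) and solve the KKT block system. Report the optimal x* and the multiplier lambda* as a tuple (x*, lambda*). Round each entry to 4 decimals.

Form the Lagrangian:
  L(x, lambda) = (1/2) x^T Q x + c^T x + lambda^T (A x - b)
Stationarity (grad_x L = 0): Q x + c + A^T lambda = 0.
Primal feasibility: A x = b.

This gives the KKT block system:
  [ Q   A^T ] [ x     ]   [-c ]
  [ A    0  ] [ lambda ] = [ b ]

Solving the linear system:
  x*      = (0.2857, 0.5714)
  lambda* = (-1.2857)
  f(x*)   = -2

x* = (0.2857, 0.5714), lambda* = (-1.2857)


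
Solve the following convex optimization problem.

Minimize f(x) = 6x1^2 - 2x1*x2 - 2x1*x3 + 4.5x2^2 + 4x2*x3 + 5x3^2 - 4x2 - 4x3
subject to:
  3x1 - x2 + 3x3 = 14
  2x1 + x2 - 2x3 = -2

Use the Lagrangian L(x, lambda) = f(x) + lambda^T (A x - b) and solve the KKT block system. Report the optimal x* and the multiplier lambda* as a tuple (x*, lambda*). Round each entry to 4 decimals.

Form the Lagrangian:
  L(x, lambda) = (1/2) x^T Q x + c^T x + lambda^T (A x - b)
Stationarity (grad_x L = 0): Q x + c + A^T lambda = 0.
Primal feasibility: A x = b.

This gives the KKT block system:
  [ Q   A^T ] [ x     ]   [-c ]
  [ A    0  ] [ lambda ] = [ b ]

Solving the linear system:
  x*      = (1.8955, -0.7464, 2.5223)
  lambda* = (-5.6068, -1.1871)
  f(x*)   = 34.509

x* = (1.8955, -0.7464, 2.5223), lambda* = (-5.6068, -1.1871)


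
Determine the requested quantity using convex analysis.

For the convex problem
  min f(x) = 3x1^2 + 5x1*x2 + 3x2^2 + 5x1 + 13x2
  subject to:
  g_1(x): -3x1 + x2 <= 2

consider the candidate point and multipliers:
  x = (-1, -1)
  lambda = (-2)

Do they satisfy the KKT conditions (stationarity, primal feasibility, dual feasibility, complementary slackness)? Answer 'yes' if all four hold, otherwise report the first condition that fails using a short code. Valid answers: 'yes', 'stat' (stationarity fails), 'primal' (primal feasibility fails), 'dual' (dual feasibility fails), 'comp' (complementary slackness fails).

Gradient of f: grad f(x) = Q x + c = (-6, 2)
Constraint values g_i(x) = a_i^T x - b_i:
  g_1((-1, -1)) = 0
Stationarity residual: grad f(x) + sum_i lambda_i a_i = (0, 0)
  -> stationarity OK
Primal feasibility (all g_i <= 0): OK
Dual feasibility (all lambda_i >= 0): FAILS
Complementary slackness (lambda_i * g_i(x) = 0 for all i): OK

Verdict: the first failing condition is dual_feasibility -> dual.

dual


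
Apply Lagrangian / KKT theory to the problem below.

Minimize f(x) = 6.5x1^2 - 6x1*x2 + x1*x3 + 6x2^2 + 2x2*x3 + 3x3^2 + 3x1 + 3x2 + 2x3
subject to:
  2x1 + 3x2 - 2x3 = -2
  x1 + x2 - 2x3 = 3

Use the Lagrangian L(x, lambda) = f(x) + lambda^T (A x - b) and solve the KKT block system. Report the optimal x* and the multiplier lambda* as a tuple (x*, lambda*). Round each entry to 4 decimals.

Form the Lagrangian:
  L(x, lambda) = (1/2) x^T Q x + c^T x + lambda^T (A x - b)
Stationarity (grad_x L = 0): Q x + c + A^T lambda = 0.
Primal feasibility: A x = b.

This gives the KKT block system:
  [ Q   A^T ] [ x     ]   [-c ]
  [ A    0  ] [ lambda ] = [ b ]

Solving the linear system:
  x*      = (-1.1899, -1.905, -3.0475)
  lambda* = (14.7291, -25.3715)
  f(x*)   = 45.0964

x* = (-1.1899, -1.905, -3.0475), lambda* = (14.7291, -25.3715)


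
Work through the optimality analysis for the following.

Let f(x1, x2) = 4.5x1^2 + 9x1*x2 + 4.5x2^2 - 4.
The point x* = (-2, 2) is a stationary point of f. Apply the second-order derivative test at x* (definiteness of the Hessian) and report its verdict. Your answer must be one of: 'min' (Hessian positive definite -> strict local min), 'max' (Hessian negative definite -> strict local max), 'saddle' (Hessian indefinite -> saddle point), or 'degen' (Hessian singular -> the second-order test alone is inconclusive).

Compute the Hessian H = grad^2 f:
  H = [[9, 9], [9, 9]]
Verify stationarity: grad f(x*) = H x* + g = (0, 0).
Eigenvalues of H: 0, 18.
H has a zero eigenvalue (singular; positive semidefinite but not definite), so H is neither positive definite, negative definite, nor indefinite. The second-order test alone is inconclusive -> degen.
(Indeed, f is constant along the null direction of H through x*, so x* is not a strict local extremum.)

degen


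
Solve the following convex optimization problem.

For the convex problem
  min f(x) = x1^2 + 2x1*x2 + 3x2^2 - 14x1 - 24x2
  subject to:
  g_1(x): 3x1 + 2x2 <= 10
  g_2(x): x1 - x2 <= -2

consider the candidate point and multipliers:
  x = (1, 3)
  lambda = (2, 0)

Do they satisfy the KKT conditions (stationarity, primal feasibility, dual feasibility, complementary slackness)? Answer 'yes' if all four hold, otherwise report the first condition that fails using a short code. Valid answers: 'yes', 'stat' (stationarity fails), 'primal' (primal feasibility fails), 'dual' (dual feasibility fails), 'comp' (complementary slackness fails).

Gradient of f: grad f(x) = Q x + c = (-6, -4)
Constraint values g_i(x) = a_i^T x - b_i:
  g_1((1, 3)) = -1
  g_2((1, 3)) = 0
Stationarity residual: grad f(x) + sum_i lambda_i a_i = (0, 0)
  -> stationarity OK
Primal feasibility (all g_i <= 0): OK
Dual feasibility (all lambda_i >= 0): OK
Complementary slackness (lambda_i * g_i(x) = 0 for all i): FAILS

Verdict: the first failing condition is complementary_slackness -> comp.

comp


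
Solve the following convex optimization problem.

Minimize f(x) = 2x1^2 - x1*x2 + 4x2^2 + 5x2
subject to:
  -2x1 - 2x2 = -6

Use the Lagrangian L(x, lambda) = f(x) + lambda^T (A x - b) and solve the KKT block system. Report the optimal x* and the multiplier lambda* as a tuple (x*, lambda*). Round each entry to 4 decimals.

Form the Lagrangian:
  L(x, lambda) = (1/2) x^T Q x + c^T x + lambda^T (A x - b)
Stationarity (grad_x L = 0): Q x + c + A^T lambda = 0.
Primal feasibility: A x = b.

This gives the KKT block system:
  [ Q   A^T ] [ x     ]   [-c ]
  [ A    0  ] [ lambda ] = [ b ]

Solving the linear system:
  x*      = (2.2857, 0.7143)
  lambda* = (4.2143)
  f(x*)   = 14.4286

x* = (2.2857, 0.7143), lambda* = (4.2143)


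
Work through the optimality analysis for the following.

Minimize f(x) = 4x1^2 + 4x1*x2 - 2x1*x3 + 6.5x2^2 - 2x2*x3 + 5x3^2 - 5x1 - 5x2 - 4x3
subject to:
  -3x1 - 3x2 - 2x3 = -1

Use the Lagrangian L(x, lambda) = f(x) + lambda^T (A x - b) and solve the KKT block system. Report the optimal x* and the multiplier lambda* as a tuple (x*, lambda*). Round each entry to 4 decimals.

Form the Lagrangian:
  L(x, lambda) = (1/2) x^T Q x + c^T x + lambda^T (A x - b)
Stationarity (grad_x L = 0): Q x + c + A^T lambda = 0.
Primal feasibility: A x = b.

This gives the KKT block system:
  [ Q   A^T ] [ x     ]   [-c ]
  [ A    0  ] [ lambda ] = [ b ]

Solving the linear system:
  x*      = (0.1472, 0.0654, 0.181)
  lambda* = (-1.3075)
  f(x*)   = -1.5474

x* = (0.1472, 0.0654, 0.181), lambda* = (-1.3075)


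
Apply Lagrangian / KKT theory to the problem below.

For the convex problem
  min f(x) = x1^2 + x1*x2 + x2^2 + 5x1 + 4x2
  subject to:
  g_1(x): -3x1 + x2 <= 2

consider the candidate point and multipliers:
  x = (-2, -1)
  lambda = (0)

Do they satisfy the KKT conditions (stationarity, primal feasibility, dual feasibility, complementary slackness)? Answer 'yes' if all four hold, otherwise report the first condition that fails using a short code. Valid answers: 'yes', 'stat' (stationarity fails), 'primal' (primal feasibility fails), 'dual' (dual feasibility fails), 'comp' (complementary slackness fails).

Gradient of f: grad f(x) = Q x + c = (0, 0)
Constraint values g_i(x) = a_i^T x - b_i:
  g_1((-2, -1)) = 3
Stationarity residual: grad f(x) + sum_i lambda_i a_i = (0, 0)
  -> stationarity OK
Primal feasibility (all g_i <= 0): FAILS
Dual feasibility (all lambda_i >= 0): OK
Complementary slackness (lambda_i * g_i(x) = 0 for all i): OK

Verdict: the first failing condition is primal_feasibility -> primal.

primal


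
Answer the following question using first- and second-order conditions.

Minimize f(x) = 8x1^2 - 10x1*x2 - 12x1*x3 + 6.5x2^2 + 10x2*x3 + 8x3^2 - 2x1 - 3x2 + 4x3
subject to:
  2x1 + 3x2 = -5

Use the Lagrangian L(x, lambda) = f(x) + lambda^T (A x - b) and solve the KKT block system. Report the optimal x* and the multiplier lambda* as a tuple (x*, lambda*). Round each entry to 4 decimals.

Form the Lagrangian:
  L(x, lambda) = (1/2) x^T Q x + c^T x + lambda^T (A x - b)
Stationarity (grad_x L = 0): Q x + c + A^T lambda = 0.
Primal feasibility: A x = b.

This gives the KKT block system:
  [ Q   A^T ] [ x     ]   [-c ]
  [ A    0  ] [ lambda ] = [ b ]

Solving the linear system:
  x*      = (-1.225, -0.85, -0.6375)
  lambda* = (2.725)
  f(x*)   = 8.0375

x* = (-1.225, -0.85, -0.6375), lambda* = (2.725)


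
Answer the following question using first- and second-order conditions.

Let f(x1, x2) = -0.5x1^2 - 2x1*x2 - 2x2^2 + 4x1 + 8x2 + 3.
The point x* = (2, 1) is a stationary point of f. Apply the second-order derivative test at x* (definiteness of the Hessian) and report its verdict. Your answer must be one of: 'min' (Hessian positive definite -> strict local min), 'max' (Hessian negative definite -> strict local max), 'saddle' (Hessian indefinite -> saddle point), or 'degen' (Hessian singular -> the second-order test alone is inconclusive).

Compute the Hessian H = grad^2 f:
  H = [[-1, -2], [-2, -4]]
Verify stationarity: grad f(x*) = H x* + g = (0, 0).
Eigenvalues of H: -5, 0.
H has a zero eigenvalue (singular; negative semidefinite but not definite), so H is neither positive definite, negative definite, nor indefinite. The second-order test alone is inconclusive -> degen.
(Indeed, f is constant along the null direction of H through x*, so x* is not a strict local extremum.)

degen


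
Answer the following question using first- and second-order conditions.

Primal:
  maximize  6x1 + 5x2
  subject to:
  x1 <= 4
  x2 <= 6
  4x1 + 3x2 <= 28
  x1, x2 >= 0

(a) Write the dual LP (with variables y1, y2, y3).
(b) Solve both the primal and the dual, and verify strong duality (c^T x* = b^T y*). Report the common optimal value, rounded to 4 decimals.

The standard primal-dual pair for 'max c^T x s.t. A x <= b, x >= 0' is:
  Dual:  min b^T y  s.t.  A^T y >= c,  y >= 0.

So the dual LP is:
  minimize  4y1 + 6y2 + 28y3
  subject to:
    y1 + 4y3 >= 6
    y2 + 3y3 >= 5
    y1, y2, y3 >= 0

Solving the primal: x* = (2.5, 6).
  primal value c^T x* = 45.
Solving the dual: y* = (0, 0.5, 1.5).
  dual value b^T y* = 45.
Strong duality: c^T x* = b^T y*. Confirmed.

45


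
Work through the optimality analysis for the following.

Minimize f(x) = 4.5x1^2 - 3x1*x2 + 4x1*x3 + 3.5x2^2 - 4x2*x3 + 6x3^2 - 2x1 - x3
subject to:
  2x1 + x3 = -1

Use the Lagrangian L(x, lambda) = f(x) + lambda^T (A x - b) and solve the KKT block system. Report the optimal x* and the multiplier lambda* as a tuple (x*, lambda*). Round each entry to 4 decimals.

Form the Lagrangian:
  L(x, lambda) = (1/2) x^T Q x + c^T x + lambda^T (A x - b)
Stationarity (grad_x L = 0): Q x + c + A^T lambda = 0.
Primal feasibility: A x = b.

This gives the KKT block system:
  [ Q   A^T ] [ x     ]   [-c ]
  [ A    0  ] [ lambda ] = [ b ]

Solving the linear system:
  x*      = (-0.458, -0.2443, -0.084)
  lambda* = (2.8626)
  f(x*)   = 1.9313

x* = (-0.458, -0.2443, -0.084), lambda* = (2.8626)


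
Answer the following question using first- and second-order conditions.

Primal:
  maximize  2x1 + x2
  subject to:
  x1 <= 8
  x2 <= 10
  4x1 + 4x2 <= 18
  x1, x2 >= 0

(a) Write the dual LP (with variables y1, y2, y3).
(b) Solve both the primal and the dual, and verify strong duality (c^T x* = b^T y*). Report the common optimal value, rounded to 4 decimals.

The standard primal-dual pair for 'max c^T x s.t. A x <= b, x >= 0' is:
  Dual:  min b^T y  s.t.  A^T y >= c,  y >= 0.

So the dual LP is:
  minimize  8y1 + 10y2 + 18y3
  subject to:
    y1 + 4y3 >= 2
    y2 + 4y3 >= 1
    y1, y2, y3 >= 0

Solving the primal: x* = (4.5, 0).
  primal value c^T x* = 9.
Solving the dual: y* = (0, 0, 0.5).
  dual value b^T y* = 9.
Strong duality: c^T x* = b^T y*. Confirmed.

9


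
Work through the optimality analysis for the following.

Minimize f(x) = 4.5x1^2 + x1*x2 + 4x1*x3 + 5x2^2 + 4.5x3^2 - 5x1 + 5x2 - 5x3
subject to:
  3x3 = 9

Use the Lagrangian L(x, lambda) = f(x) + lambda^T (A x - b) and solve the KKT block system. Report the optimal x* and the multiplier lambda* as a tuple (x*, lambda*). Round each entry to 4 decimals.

Form the Lagrangian:
  L(x, lambda) = (1/2) x^T Q x + c^T x + lambda^T (A x - b)
Stationarity (grad_x L = 0): Q x + c + A^T lambda = 0.
Primal feasibility: A x = b.

This gives the KKT block system:
  [ Q   A^T ] [ x     ]   [-c ]
  [ A    0  ] [ lambda ] = [ b ]

Solving the linear system:
  x*      = (-0.7303, -0.427, 3)
  lambda* = (-6.3596)
  f(x*)   = 21.8764

x* = (-0.7303, -0.427, 3), lambda* = (-6.3596)


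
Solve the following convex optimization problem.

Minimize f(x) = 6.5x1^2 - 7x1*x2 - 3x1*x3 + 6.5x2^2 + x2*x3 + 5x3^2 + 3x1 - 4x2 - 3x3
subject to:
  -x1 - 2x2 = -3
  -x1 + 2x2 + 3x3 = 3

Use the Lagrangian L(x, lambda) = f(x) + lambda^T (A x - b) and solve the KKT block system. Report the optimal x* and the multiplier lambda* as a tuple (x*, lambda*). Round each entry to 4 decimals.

Form the Lagrangian:
  L(x, lambda) = (1/2) x^T Q x + c^T x + lambda^T (A x - b)
Stationarity (grad_x L = 0): Q x + c + A^T lambda = 0.
Primal feasibility: A x = b.

This gives the KKT block system:
  [ Q   A^T ] [ x     ]   [-c ]
  [ A    0  ] [ lambda ] = [ b ]

Solving the linear system:
  x*      = (0.7057, 1.1472, 0.4704)
  lambda* = (2.9771, -0.2449)
  f(x*)   = 2.8914

x* = (0.7057, 1.1472, 0.4704), lambda* = (2.9771, -0.2449)


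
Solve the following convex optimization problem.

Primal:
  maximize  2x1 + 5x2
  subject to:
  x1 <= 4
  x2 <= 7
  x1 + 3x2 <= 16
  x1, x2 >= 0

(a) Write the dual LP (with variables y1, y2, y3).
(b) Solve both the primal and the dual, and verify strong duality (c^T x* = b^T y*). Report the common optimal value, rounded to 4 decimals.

The standard primal-dual pair for 'max c^T x s.t. A x <= b, x >= 0' is:
  Dual:  min b^T y  s.t.  A^T y >= c,  y >= 0.

So the dual LP is:
  minimize  4y1 + 7y2 + 16y3
  subject to:
    y1 + y3 >= 2
    y2 + 3y3 >= 5
    y1, y2, y3 >= 0

Solving the primal: x* = (4, 4).
  primal value c^T x* = 28.
Solving the dual: y* = (0.3333, 0, 1.6667).
  dual value b^T y* = 28.
Strong duality: c^T x* = b^T y*. Confirmed.

28


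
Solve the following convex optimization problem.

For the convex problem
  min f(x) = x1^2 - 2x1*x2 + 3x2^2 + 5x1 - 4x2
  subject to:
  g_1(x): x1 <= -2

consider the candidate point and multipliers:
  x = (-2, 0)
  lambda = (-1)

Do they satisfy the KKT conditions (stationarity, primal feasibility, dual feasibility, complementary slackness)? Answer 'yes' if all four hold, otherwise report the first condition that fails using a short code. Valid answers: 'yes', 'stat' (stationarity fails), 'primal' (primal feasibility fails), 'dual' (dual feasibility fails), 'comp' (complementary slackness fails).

Gradient of f: grad f(x) = Q x + c = (1, 0)
Constraint values g_i(x) = a_i^T x - b_i:
  g_1((-2, 0)) = 0
Stationarity residual: grad f(x) + sum_i lambda_i a_i = (0, 0)
  -> stationarity OK
Primal feasibility (all g_i <= 0): OK
Dual feasibility (all lambda_i >= 0): FAILS
Complementary slackness (lambda_i * g_i(x) = 0 for all i): OK

Verdict: the first failing condition is dual_feasibility -> dual.

dual


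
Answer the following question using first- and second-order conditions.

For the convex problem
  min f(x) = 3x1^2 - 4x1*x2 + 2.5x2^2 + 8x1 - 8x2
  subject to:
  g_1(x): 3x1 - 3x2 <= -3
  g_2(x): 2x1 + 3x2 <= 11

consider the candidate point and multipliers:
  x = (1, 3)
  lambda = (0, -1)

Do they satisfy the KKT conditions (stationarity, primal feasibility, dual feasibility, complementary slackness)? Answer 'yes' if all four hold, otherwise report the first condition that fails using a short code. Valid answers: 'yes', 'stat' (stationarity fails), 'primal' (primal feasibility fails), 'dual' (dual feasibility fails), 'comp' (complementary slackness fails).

Gradient of f: grad f(x) = Q x + c = (2, 3)
Constraint values g_i(x) = a_i^T x - b_i:
  g_1((1, 3)) = -3
  g_2((1, 3)) = 0
Stationarity residual: grad f(x) + sum_i lambda_i a_i = (0, 0)
  -> stationarity OK
Primal feasibility (all g_i <= 0): OK
Dual feasibility (all lambda_i >= 0): FAILS
Complementary slackness (lambda_i * g_i(x) = 0 for all i): OK

Verdict: the first failing condition is dual_feasibility -> dual.

dual


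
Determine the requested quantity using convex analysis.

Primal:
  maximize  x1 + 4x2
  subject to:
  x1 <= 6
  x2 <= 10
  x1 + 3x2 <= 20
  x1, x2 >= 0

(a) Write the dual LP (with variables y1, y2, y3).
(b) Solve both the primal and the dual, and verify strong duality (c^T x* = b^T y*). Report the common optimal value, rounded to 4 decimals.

The standard primal-dual pair for 'max c^T x s.t. A x <= b, x >= 0' is:
  Dual:  min b^T y  s.t.  A^T y >= c,  y >= 0.

So the dual LP is:
  minimize  6y1 + 10y2 + 20y3
  subject to:
    y1 + y3 >= 1
    y2 + 3y3 >= 4
    y1, y2, y3 >= 0

Solving the primal: x* = (0, 6.6667).
  primal value c^T x* = 26.6667.
Solving the dual: y* = (0, 0, 1.3333).
  dual value b^T y* = 26.6667.
Strong duality: c^T x* = b^T y*. Confirmed.

26.6667


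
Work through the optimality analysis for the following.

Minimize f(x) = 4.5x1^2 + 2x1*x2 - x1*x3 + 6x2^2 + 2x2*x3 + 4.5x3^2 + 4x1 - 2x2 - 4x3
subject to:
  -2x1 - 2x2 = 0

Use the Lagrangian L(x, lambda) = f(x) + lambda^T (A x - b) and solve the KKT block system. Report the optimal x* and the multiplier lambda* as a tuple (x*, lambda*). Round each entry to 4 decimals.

Form the Lagrangian:
  L(x, lambda) = (1/2) x^T Q x + c^T x + lambda^T (A x - b)
Stationarity (grad_x L = 0): Q x + c + A^T lambda = 0.
Primal feasibility: A x = b.

This gives the KKT block system:
  [ Q   A^T ] [ x     ]   [-c ]
  [ A    0  ] [ lambda ] = [ b ]

Solving the linear system:
  x*      = (-0.2917, 0.2917, 0.3472)
  lambda* = (0.8056)
  f(x*)   = -1.5694

x* = (-0.2917, 0.2917, 0.3472), lambda* = (0.8056)


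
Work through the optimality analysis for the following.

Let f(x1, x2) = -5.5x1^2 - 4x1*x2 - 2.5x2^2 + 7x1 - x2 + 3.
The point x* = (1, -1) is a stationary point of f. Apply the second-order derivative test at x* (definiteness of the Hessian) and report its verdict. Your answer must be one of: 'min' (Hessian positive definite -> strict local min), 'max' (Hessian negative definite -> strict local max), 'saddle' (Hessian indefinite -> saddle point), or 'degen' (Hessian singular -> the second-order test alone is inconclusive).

Compute the Hessian H = grad^2 f:
  H = [[-11, -4], [-4, -5]]
Verify stationarity: grad f(x*) = H x* + g = (0, 0).
Eigenvalues of H: -13, -3.
Both eigenvalues < 0, so H is negative definite -> x* is a strict local max.

max


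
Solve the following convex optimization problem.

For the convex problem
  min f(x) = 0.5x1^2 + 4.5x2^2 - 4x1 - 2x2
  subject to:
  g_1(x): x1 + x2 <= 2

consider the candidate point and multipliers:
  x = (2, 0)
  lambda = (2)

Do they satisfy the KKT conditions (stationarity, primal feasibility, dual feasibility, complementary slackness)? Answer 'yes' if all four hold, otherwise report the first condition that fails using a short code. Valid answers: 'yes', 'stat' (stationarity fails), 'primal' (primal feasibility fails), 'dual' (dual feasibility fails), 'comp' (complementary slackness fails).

Gradient of f: grad f(x) = Q x + c = (-2, -2)
Constraint values g_i(x) = a_i^T x - b_i:
  g_1((2, 0)) = 0
Stationarity residual: grad f(x) + sum_i lambda_i a_i = (0, 0)
  -> stationarity OK
Primal feasibility (all g_i <= 0): OK
Dual feasibility (all lambda_i >= 0): OK
Complementary slackness (lambda_i * g_i(x) = 0 for all i): OK

Verdict: yes, KKT holds.

yes


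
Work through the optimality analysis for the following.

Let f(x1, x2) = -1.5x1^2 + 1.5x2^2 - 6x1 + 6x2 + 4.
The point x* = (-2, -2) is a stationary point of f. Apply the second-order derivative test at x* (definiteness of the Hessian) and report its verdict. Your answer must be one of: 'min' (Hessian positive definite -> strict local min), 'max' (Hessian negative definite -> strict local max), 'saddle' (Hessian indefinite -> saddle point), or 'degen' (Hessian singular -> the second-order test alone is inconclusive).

Compute the Hessian H = grad^2 f:
  H = [[-3, 0], [0, 3]]
Verify stationarity: grad f(x*) = H x* + g = (0, 0).
Eigenvalues of H: -3, 3.
Eigenvalues have mixed signs, so H is indefinite -> x* is a saddle point.

saddle


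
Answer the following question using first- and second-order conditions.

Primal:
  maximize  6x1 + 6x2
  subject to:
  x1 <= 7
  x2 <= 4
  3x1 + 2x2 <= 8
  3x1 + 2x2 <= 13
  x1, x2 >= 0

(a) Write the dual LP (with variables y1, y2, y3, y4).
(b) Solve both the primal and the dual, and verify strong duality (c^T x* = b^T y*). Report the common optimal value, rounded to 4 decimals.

The standard primal-dual pair for 'max c^T x s.t. A x <= b, x >= 0' is:
  Dual:  min b^T y  s.t.  A^T y >= c,  y >= 0.

So the dual LP is:
  minimize  7y1 + 4y2 + 8y3 + 13y4
  subject to:
    y1 + 3y3 + 3y4 >= 6
    y2 + 2y3 + 2y4 >= 6
    y1, y2, y3, y4 >= 0

Solving the primal: x* = (0, 4).
  primal value c^T x* = 24.
Solving the dual: y* = (0, 2, 2, 0).
  dual value b^T y* = 24.
Strong duality: c^T x* = b^T y*. Confirmed.

24


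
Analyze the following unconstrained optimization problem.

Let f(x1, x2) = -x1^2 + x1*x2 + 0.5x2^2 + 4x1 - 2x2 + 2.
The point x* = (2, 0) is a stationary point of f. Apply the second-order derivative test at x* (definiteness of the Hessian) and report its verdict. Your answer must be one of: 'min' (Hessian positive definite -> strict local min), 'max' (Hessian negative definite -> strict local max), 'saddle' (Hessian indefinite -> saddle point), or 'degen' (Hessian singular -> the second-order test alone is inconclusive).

Compute the Hessian H = grad^2 f:
  H = [[-2, 1], [1, 1]]
Verify stationarity: grad f(x*) = H x* + g = (0, 0).
Eigenvalues of H: -2.3028, 1.3028.
Eigenvalues have mixed signs, so H is indefinite -> x* is a saddle point.

saddle


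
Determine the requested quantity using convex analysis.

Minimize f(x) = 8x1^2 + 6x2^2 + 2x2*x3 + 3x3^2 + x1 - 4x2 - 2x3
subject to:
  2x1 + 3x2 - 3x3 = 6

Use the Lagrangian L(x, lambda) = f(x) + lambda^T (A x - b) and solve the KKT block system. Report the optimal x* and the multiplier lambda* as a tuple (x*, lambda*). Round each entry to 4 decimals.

Form the Lagrangian:
  L(x, lambda) = (1/2) x^T Q x + c^T x + lambda^T (A x - b)
Stationarity (grad_x L = 0): Q x + c + A^T lambda = 0.
Primal feasibility: A x = b.

This gives the KKT block system:
  [ Q   A^T ] [ x     ]   [-c ]
  [ A    0  ] [ lambda ] = [ b ]

Solving the linear system:
  x*      = (0.1727, 0.9581, -0.9267)
  lambda* = (-1.8814)
  f(x*)   = 4.741

x* = (0.1727, 0.9581, -0.9267), lambda* = (-1.8814)
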